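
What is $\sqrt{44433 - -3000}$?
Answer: $\sqrt{47433} \approx 217.79$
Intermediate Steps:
$\sqrt{44433 - -3000} = \sqrt{44433 + 3000} = \sqrt{47433}$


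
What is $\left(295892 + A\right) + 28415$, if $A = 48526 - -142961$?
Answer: $515794$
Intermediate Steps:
$A = 191487$ ($A = 48526 + 142961 = 191487$)
$\left(295892 + A\right) + 28415 = \left(295892 + 191487\right) + 28415 = 487379 + 28415 = 515794$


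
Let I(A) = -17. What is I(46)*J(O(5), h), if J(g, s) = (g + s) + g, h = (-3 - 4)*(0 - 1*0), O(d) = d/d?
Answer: -34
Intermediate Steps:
O(d) = 1
h = 0 (h = -7*(0 + 0) = -7*0 = 0)
J(g, s) = s + 2*g
I(46)*J(O(5), h) = -17*(0 + 2*1) = -17*(0 + 2) = -17*2 = -34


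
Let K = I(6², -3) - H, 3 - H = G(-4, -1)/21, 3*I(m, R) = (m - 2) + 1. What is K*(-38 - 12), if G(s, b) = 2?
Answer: -9200/21 ≈ -438.10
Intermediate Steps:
I(m, R) = -⅓ + m/3 (I(m, R) = ((m - 2) + 1)/3 = ((-2 + m) + 1)/3 = (-1 + m)/3 = -⅓ + m/3)
H = 61/21 (H = 3 - 2/21 = 61/21 ≈ 2.9048)
K = 184/21 (K = (-⅓ + (⅓)*6²) - 1*61/21 = (-⅓ + (⅓)*36) - 61/21 = (-⅓ + 12) - 61/21 = 35/3 - 61/21 = 184/21 ≈ 8.7619)
K*(-38 - 12) = 184*(-38 - 12)/21 = (184/21)*(-50) = -9200/21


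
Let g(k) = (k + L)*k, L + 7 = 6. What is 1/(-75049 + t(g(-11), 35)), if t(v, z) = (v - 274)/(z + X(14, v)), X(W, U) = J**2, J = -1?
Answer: -18/1350953 ≈ -1.3324e-5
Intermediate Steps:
L = -1 (L = -7 + 6 = -1)
g(k) = k*(-1 + k) (g(k) = (k - 1)*k = (-1 + k)*k = k*(-1 + k))
X(W, U) = 1 (X(W, U) = (-1)**2 = 1)
t(v, z) = (-274 + v)/(1 + z) (t(v, z) = (v - 274)/(z + 1) = (-274 + v)/(1 + z))
1/(-75049 + t(g(-11), 35)) = 1/(-75049 + (-274 - 11*(-1 - 11))/(1 + 35)) = 1/(-75049 + (-274 - 11*(-12))/36) = 1/(-75049 + (-274 + 132)/36) = 1/(-75049 + (1/36)*(-142)) = 1/(-75049 - 71/18) = 1/(-1350953/18) = -18/1350953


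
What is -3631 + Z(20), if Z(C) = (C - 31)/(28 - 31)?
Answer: -10882/3 ≈ -3627.3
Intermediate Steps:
Z(C) = 31/3 - C/3 (Z(C) = (-31 + C)/(-3) = (-31 + C)*(-⅓) = 31/3 - C/3)
-3631 + Z(20) = -3631 + (31/3 - ⅓*20) = -3631 + (31/3 - 20/3) = -3631 + 11/3 = -10882/3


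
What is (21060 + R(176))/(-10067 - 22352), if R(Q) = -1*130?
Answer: -20930/32419 ≈ -0.64561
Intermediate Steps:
R(Q) = -130
(21060 + R(176))/(-10067 - 22352) = (21060 - 130)/(-10067 - 22352) = 20930/(-32419) = 20930*(-1/32419) = -20930/32419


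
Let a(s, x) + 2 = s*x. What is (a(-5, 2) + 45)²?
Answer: 1089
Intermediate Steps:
a(s, x) = -2 + s*x
(a(-5, 2) + 45)² = ((-2 - 5*2) + 45)² = ((-2 - 10) + 45)² = (-12 + 45)² = 33² = 1089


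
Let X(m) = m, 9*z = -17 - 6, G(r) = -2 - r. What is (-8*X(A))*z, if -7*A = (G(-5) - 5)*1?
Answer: 368/63 ≈ 5.8413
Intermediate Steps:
z = -23/9 (z = (-17 - 6)/9 = (⅑)*(-23) = -23/9 ≈ -2.5556)
A = 2/7 (A = -((-2 - 1*(-5)) - 5)/7 = -((-2 + 5) - 5)/7 = -(3 - 5)/7 = -(-2)/7 = -⅐*(-2) = 2/7 ≈ 0.28571)
(-8*X(A))*z = -8*2/7*(-23/9) = -16/7*(-23/9) = 368/63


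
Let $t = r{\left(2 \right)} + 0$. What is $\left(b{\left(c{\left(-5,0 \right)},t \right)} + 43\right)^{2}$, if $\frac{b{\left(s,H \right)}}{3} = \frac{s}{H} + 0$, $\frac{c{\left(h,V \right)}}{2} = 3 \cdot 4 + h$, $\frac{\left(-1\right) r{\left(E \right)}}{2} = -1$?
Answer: $4096$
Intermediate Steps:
$r{\left(E \right)} = 2$ ($r{\left(E \right)} = \left(-2\right) \left(-1\right) = 2$)
$c{\left(h,V \right)} = 24 + 2 h$ ($c{\left(h,V \right)} = 2 \left(3 \cdot 4 + h\right) = 2 \left(12 + h\right) = 24 + 2 h$)
$t = 2$ ($t = 2 + 0 = 2$)
$b{\left(s,H \right)} = \frac{3 s}{H}$ ($b{\left(s,H \right)} = 3 \left(\frac{s}{H} + 0\right) = 3 \frac{s}{H} = \frac{3 s}{H}$)
$\left(b{\left(c{\left(-5,0 \right)},t \right)} + 43\right)^{2} = \left(\frac{3 \left(24 + 2 \left(-5\right)\right)}{2} + 43\right)^{2} = \left(3 \left(24 - 10\right) \frac{1}{2} + 43\right)^{2} = \left(3 \cdot 14 \cdot \frac{1}{2} + 43\right)^{2} = \left(21 + 43\right)^{2} = 64^{2} = 4096$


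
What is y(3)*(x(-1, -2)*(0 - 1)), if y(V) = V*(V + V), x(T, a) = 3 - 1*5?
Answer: 36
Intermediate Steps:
x(T, a) = -2 (x(T, a) = 3 - 5 = -2)
y(V) = 2*V**2 (y(V) = V*(2*V) = 2*V**2)
y(3)*(x(-1, -2)*(0 - 1)) = (2*3**2)*(-2*(0 - 1)) = (2*9)*(-2*(-1)) = 18*2 = 36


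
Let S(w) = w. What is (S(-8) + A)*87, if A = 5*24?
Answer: 9744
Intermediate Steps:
A = 120
(S(-8) + A)*87 = (-8 + 120)*87 = 112*87 = 9744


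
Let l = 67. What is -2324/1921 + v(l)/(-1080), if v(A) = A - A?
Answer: -2324/1921 ≈ -1.2098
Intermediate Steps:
v(A) = 0
-2324/1921 + v(l)/(-1080) = -2324/1921 + 0/(-1080) = -2324*1/1921 + 0*(-1/1080) = -2324/1921 + 0 = -2324/1921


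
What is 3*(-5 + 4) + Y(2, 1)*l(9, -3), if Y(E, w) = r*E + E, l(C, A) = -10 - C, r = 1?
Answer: -79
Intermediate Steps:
Y(E, w) = 2*E (Y(E, w) = 1*E + E = E + E = 2*E)
3*(-5 + 4) + Y(2, 1)*l(9, -3) = 3*(-5 + 4) + (2*2)*(-10 - 1*9) = 3*(-1) + 4*(-10 - 9) = -3 + 4*(-19) = -3 - 76 = -79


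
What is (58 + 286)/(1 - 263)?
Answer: -172/131 ≈ -1.3130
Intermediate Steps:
(58 + 286)/(1 - 263) = 344/(-262) = 344*(-1/262) = -172/131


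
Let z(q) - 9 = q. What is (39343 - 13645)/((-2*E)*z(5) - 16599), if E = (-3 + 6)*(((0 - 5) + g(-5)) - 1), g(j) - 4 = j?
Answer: -8566/5337 ≈ -1.6050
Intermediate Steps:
z(q) = 9 + q
g(j) = 4 + j
E = -21 (E = (-3 + 6)*(((0 - 5) + (4 - 5)) - 1) = 3*((-5 - 1) - 1) = 3*(-6 - 1) = 3*(-7) = -21)
(39343 - 13645)/((-2*E)*z(5) - 16599) = (39343 - 13645)/((-2*(-21))*(9 + 5) - 16599) = 25698/(42*14 - 16599) = 25698/(588 - 16599) = 25698/(-16011) = 25698*(-1/16011) = -8566/5337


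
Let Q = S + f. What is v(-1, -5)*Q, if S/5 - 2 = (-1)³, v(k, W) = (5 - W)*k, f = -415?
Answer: 4100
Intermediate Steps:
v(k, W) = k*(5 - W)
S = 5 (S = 10 + 5*(-1)³ = 10 + 5*(-1) = 10 - 5 = 5)
Q = -410 (Q = 5 - 415 = -410)
v(-1, -5)*Q = -(5 - 1*(-5))*(-410) = -(5 + 5)*(-410) = -1*10*(-410) = -10*(-410) = 4100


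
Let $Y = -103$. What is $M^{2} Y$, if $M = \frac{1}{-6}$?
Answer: $- \frac{103}{36} \approx -2.8611$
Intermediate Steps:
$M = - \frac{1}{6} \approx -0.16667$
$M^{2} Y = \left(- \frac{1}{6}\right)^{2} \left(-103\right) = \frac{1}{36} \left(-103\right) = - \frac{103}{36}$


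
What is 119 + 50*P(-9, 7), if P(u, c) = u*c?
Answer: -3031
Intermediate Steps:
P(u, c) = c*u
119 + 50*P(-9, 7) = 119 + 50*(7*(-9)) = 119 + 50*(-63) = 119 - 3150 = -3031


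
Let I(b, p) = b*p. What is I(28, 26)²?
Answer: 529984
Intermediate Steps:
I(28, 26)² = (28*26)² = 728² = 529984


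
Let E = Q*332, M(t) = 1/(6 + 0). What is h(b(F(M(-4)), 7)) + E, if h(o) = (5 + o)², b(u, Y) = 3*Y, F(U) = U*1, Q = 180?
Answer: 60436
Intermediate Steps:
M(t) = ⅙ (M(t) = 1/6 = ⅙)
F(U) = U
E = 59760 (E = 180*332 = 59760)
h(b(F(M(-4)), 7)) + E = (5 + 3*7)² + 59760 = (5 + 21)² + 59760 = 26² + 59760 = 676 + 59760 = 60436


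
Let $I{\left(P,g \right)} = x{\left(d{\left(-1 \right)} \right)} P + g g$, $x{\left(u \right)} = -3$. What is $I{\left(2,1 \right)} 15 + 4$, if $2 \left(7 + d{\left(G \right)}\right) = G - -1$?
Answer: $-71$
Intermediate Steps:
$d{\left(G \right)} = - \frac{13}{2} + \frac{G}{2}$ ($d{\left(G \right)} = -7 + \frac{G - -1}{2} = -7 + \frac{G + 1}{2} = -7 + \frac{1 + G}{2} = -7 + \left(\frac{1}{2} + \frac{G}{2}\right) = - \frac{13}{2} + \frac{G}{2}$)
$I{\left(P,g \right)} = g^{2} - 3 P$ ($I{\left(P,g \right)} = - 3 P + g g = - 3 P + g^{2} = g^{2} - 3 P$)
$I{\left(2,1 \right)} 15 + 4 = \left(1^{2} - 6\right) 15 + 4 = \left(1 - 6\right) 15 + 4 = \left(-5\right) 15 + 4 = -75 + 4 = -71$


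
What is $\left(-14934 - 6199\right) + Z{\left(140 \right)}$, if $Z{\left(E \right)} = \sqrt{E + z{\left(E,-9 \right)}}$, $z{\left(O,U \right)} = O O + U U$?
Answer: $-21133 + \sqrt{19821} \approx -20992.0$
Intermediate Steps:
$z{\left(O,U \right)} = O^{2} + U^{2}$
$Z{\left(E \right)} = \sqrt{81 + E + E^{2}}$ ($Z{\left(E \right)} = \sqrt{E + \left(E^{2} + \left(-9\right)^{2}\right)} = \sqrt{E + \left(E^{2} + 81\right)} = \sqrt{E + \left(81 + E^{2}\right)} = \sqrt{81 + E + E^{2}}$)
$\left(-14934 - 6199\right) + Z{\left(140 \right)} = \left(-14934 - 6199\right) + \sqrt{81 + 140 + 140^{2}} = -21133 + \sqrt{81 + 140 + 19600} = -21133 + \sqrt{19821}$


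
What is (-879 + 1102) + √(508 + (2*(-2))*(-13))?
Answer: 223 + 4*√35 ≈ 246.66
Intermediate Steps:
(-879 + 1102) + √(508 + (2*(-2))*(-13)) = 223 + √(508 - 4*(-13)) = 223 + √(508 + 52) = 223 + √560 = 223 + 4*√35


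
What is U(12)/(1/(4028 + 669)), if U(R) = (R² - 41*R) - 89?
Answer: -2052589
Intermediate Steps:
U(R) = -89 + R² - 41*R
U(12)/(1/(4028 + 669)) = (-89 + 12² - 41*12)/(1/(4028 + 669)) = (-89 + 144 - 492)/(1/4697) = -437/1/4697 = -437*4697 = -2052589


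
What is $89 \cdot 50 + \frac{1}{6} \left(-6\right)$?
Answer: $4449$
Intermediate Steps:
$89 \cdot 50 + \frac{1}{6} \left(-6\right) = 4450 + \frac{1}{6} \left(-6\right) = 4450 - 1 = 4449$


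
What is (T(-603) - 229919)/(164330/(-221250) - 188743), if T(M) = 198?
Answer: 5082577125/4175955308 ≈ 1.2171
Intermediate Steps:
(T(-603) - 229919)/(164330/(-221250) - 188743) = (198 - 229919)/(164330/(-221250) - 188743) = -229721/(164330*(-1/221250) - 188743) = -229721/(-16433/22125 - 188743) = -229721/(-4175955308/22125) = -229721*(-22125/4175955308) = 5082577125/4175955308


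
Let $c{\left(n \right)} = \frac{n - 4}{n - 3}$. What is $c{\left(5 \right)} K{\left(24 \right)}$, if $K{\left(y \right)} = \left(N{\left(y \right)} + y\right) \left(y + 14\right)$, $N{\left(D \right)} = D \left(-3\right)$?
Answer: $-912$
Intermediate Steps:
$N{\left(D \right)} = - 3 D$
$c{\left(n \right)} = \frac{-4 + n}{-3 + n}$
$K{\left(y \right)} = - 2 y \left(14 + y\right)$ ($K{\left(y \right)} = \left(- 3 y + y\right) \left(y + 14\right) = - 2 y \left(14 + y\right)$)
$c{\left(5 \right)} K{\left(24 \right)} = \frac{-4 + 5}{-3 + 5} \cdot 2 \cdot 24 \left(-14 - 24\right) = \frac{1}{2} \cdot 1 \cdot 2 \cdot 24 \left(-14 - 24\right) = \frac{1}{2} \cdot 1 \cdot 2 \cdot 24 \left(-38\right) = \frac{1}{2} \left(-1824\right) = -912$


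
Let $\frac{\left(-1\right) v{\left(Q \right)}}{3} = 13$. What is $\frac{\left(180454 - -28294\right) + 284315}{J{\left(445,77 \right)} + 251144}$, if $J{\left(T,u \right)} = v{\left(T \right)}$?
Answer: $\frac{493063}{251105} \approx 1.9636$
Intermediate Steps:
$v{\left(Q \right)} = -39$ ($v{\left(Q \right)} = \left(-3\right) 13 = -39$)
$J{\left(T,u \right)} = -39$
$\frac{\left(180454 - -28294\right) + 284315}{J{\left(445,77 \right)} + 251144} = \frac{\left(180454 - -28294\right) + 284315}{-39 + 251144} = \frac{\left(180454 + 28294\right) + 284315}{251105} = \left(208748 + 284315\right) \frac{1}{251105} = 493063 \cdot \frac{1}{251105} = \frac{493063}{251105}$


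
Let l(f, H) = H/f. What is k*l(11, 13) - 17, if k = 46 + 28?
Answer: 775/11 ≈ 70.455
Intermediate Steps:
k = 74
k*l(11, 13) - 17 = 74*(13/11) - 17 = 962/11 - 17 = 775/11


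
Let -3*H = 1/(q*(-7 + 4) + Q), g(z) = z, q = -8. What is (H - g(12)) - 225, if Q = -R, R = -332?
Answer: -253117/1068 ≈ -237.00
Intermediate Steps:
Q = 332 (Q = -1*(-332) = 332)
H = -1/1068 (H = -1/(3*(-8*(-7 + 4) + 332)) = -1/(3*(-8*(-3) + 332)) = -1/(3*(24 + 332)) = -1/3/356 = -1/3*1/356 = -1/1068 ≈ -0.00093633)
(H - g(12)) - 225 = (-1/1068 - 1*12) - 225 = (-1/1068 - 12) - 225 = -12817/1068 - 225 = -253117/1068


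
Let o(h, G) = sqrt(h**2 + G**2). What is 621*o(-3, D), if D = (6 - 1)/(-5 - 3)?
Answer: 621*sqrt(601)/8 ≈ 1903.0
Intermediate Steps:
D = -5/8 (D = 5/(-8) = 5*(-1/8) = -5/8 ≈ -0.62500)
o(h, G) = sqrt(G**2 + h**2)
621*o(-3, D) = 621*sqrt((-5/8)**2 + (-3)**2) = 621*sqrt(25/64 + 9) = 621*sqrt(601/64) = 621*(sqrt(601)/8) = 621*sqrt(601)/8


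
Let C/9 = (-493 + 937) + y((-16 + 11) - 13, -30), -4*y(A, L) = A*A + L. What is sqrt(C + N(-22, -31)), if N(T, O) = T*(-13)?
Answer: sqrt(14482)/2 ≈ 60.171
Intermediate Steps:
N(T, O) = -13*T
y(A, L) = -L/4 - A**2/4 (y(A, L) = -(A*A + L)/4 = -(A**2 + L)/4 = -(L + A**2)/4 = -L/4 - A**2/4)
C = 6669/2 (C = 9*((-493 + 937) + (-1/4*(-30) - ((-16 + 11) - 13)**2/4)) = 9*(444 + (15/2 - (-5 - 13)**2/4)) = 9*(444 + (15/2 - 1/4*(-18)**2)) = 9*(444 + (15/2 - 1/4*324)) = 9*(444 + (15/2 - 81)) = 9*(444 - 147/2) = 9*(741/2) = 6669/2 ≈ 3334.5)
sqrt(C + N(-22, -31)) = sqrt(6669/2 - 13*(-22)) = sqrt(6669/2 + 286) = sqrt(7241/2) = sqrt(14482)/2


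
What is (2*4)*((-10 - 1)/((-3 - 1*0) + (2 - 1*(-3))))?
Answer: -44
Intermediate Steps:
(2*4)*((-10 - 1)/((-3 - 1*0) + (2 - 1*(-3)))) = 8*(-11/((-3 + 0) + (2 + 3))) = 8*(-11/(-3 + 5)) = 8*(-11/2) = -44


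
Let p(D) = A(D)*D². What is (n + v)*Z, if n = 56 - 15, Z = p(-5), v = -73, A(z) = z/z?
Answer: -800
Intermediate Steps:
A(z) = 1
p(D) = D² (p(D) = 1*D² = D²)
Z = 25 (Z = (-5)² = 25)
n = 41
(n + v)*Z = (41 - 73)*25 = -32*25 = -800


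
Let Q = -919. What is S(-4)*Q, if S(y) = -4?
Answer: 3676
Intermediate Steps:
S(-4)*Q = -4*(-919) = 3676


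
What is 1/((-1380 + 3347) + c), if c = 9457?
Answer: 1/11424 ≈ 8.7535e-5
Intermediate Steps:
1/((-1380 + 3347) + c) = 1/((-1380 + 3347) + 9457) = 1/(1967 + 9457) = 1/11424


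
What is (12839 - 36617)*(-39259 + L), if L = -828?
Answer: 953188686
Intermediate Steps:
(12839 - 36617)*(-39259 + L) = (12839 - 36617)*(-39259 - 828) = -23778*(-40087) = 953188686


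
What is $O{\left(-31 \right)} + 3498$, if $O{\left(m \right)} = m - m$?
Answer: $3498$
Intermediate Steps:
$O{\left(m \right)} = 0$
$O{\left(-31 \right)} + 3498 = 0 + 3498 = 3498$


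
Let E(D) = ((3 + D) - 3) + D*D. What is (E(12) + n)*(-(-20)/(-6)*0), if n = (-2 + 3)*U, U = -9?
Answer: 0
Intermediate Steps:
E(D) = D + D²
n = -9 (n = (-2 + 3)*(-9) = 1*(-9) = -9)
(E(12) + n)*(-(-20)/(-6)*0) = (12*(1 + 12) - 9)*(-(-20)/(-6)*0) = (12*13 - 9)*(-(-20)*(-1)/6*0) = (156 - 9)*(-5*⅔*0) = 147*(-10/3*0) = 147*0 = 0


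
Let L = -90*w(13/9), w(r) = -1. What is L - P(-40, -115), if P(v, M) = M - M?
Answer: 90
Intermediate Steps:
P(v, M) = 0
L = 90 (L = -90*(-1) = 90)
L - P(-40, -115) = 90 - 1*0 = 90 + 0 = 90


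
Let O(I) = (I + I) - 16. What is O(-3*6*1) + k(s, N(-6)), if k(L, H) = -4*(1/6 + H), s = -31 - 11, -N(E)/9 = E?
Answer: -806/3 ≈ -268.67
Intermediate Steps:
N(E) = -9*E
s = -42
k(L, H) = -⅔ - 4*H (k(L, H) = -4*(1*(⅙) + H) = -4*(⅙ + H) = -⅔ - 4*H)
O(I) = -16 + 2*I (O(I) = 2*I - 16 = -16 + 2*I)
O(-3*6*1) + k(s, N(-6)) = (-16 + 2*(-3*6*1)) + (-⅔ - (-36)*(-6)) = (-16 + 2*(-18*1)) + (-⅔ - 4*54) = (-16 + 2*(-18)) + (-⅔ - 216) = (-16 - 36) - 650/3 = -52 - 650/3 = -806/3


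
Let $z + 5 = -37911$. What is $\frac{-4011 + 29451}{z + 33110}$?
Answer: $- \frac{4240}{801} \approx -5.2934$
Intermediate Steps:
$z = -37916$ ($z = -5 - 37911 = -37916$)
$\frac{-4011 + 29451}{z + 33110} = \frac{-4011 + 29451}{-37916 + 33110} = \frac{25440}{-4806} = 25440 \left(- \frac{1}{4806}\right) = - \frac{4240}{801}$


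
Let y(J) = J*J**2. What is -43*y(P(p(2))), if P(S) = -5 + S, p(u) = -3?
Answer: 22016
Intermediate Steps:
y(J) = J**3
-43*y(P(p(2))) = -43*(-5 - 3)**3 = -43*(-8)**3 = -43*(-512) = 22016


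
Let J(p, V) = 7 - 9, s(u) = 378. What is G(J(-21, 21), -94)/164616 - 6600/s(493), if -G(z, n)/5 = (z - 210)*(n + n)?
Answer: -8068010/432117 ≈ -18.671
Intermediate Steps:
J(p, V) = -2
G(z, n) = -10*n*(-210 + z) (G(z, n) = -5*(z - 210)*(n + n) = -5*(-210 + z)*2*n = -10*n*(-210 + z))
G(J(-21, 21), -94)/164616 - 6600/s(493) = (10*(-94)*(210 - 1*(-2)))/164616 - 6600/378 = (10*(-94)*(210 + 2))*(1/164616) - 6600*1/378 = (10*(-94)*212)*(1/164616) - 1100/63 = -199280*1/164616 - 1100/63 = -24910/20577 - 1100/63 = -8068010/432117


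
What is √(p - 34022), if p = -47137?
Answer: I*√81159 ≈ 284.88*I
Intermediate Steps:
√(p - 34022) = √(-47137 - 34022) = √(-81159) = I*√81159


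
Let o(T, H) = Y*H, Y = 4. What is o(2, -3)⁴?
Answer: 20736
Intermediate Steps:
o(T, H) = 4*H
o(2, -3)⁴ = (4*(-3))⁴ = (-12)⁴ = 20736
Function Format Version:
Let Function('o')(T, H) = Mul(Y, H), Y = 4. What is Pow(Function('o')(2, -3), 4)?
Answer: 20736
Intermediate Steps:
Function('o')(T, H) = Mul(4, H)
Pow(Function('o')(2, -3), 4) = Pow(Mul(4, -3), 4) = Pow(-12, 4) = 20736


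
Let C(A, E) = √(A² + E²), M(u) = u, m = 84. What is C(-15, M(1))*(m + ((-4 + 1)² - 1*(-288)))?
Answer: 381*√226 ≈ 5727.7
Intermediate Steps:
C(-15, M(1))*(m + ((-4 + 1)² - 1*(-288))) = √((-15)² + 1²)*(84 + ((-4 + 1)² - 1*(-288))) = √(225 + 1)*(84 + ((-3)² + 288)) = √226*(84 + (9 + 288)) = √226*(84 + 297) = √226*381 = 381*√226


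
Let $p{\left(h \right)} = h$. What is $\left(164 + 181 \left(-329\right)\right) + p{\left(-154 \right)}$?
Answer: $-59539$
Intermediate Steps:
$\left(164 + 181 \left(-329\right)\right) + p{\left(-154 \right)} = \left(164 + 181 \left(-329\right)\right) - 154 = \left(164 - 59549\right) - 154 = -59385 - 154 = -59539$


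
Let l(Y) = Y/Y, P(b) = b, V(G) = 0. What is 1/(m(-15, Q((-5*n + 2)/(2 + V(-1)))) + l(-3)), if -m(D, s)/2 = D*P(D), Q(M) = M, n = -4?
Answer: -1/449 ≈ -0.0022272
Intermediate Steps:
l(Y) = 1
m(D, s) = -2*D**2 (m(D, s) = -2*D*D = -2*D**2)
1/(m(-15, Q((-5*n + 2)/(2 + V(-1)))) + l(-3)) = 1/(-2*(-15)**2 + 1) = 1/(-2*225 + 1) = 1/(-450 + 1) = 1/(-449) = -1/449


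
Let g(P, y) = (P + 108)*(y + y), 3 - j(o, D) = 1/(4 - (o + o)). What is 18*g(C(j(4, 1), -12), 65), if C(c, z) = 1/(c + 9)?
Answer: 12392640/49 ≈ 2.5291e+5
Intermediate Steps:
j(o, D) = 3 - 1/(4 - 2*o) (j(o, D) = 3 - 1/(4 - (o + o)) = 3 - 1/(4 - 2*o))
C(c, z) = 1/(9 + c)
g(P, y) = 2*y*(108 + P) (g(P, y) = (108 + P)*(2*y) = 2*y*(108 + P))
18*g(C(j(4, 1), -12), 65) = 18*(2*65*(108 + 1/(9 + (-11 + 6*4)/(2*(-2 + 4))))) = 18*(2*65*(108 + 1/(9 + (½)*(-11 + 24)/2))) = 18*(2*65*(108 + 1/(9 + (½)*(½)*13))) = 18*(2*65*(108 + 1/(9 + 13/4))) = 18*(2*65*(108 + 1/(49/4))) = 18*(2*65*(108 + 4/49)) = 18*(2*65*(5296/49)) = 18*(688480/49) = 12392640/49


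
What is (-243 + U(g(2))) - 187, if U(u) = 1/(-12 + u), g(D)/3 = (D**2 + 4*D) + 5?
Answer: -16769/39 ≈ -429.97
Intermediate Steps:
g(D) = 15 + 3*D**2 + 12*D (g(D) = 3*((D**2 + 4*D) + 5) = 3*(5 + D**2 + 4*D) = 15 + 3*D**2 + 12*D)
(-243 + U(g(2))) - 187 = (-243 + 1/(-12 + (15 + 3*2**2 + 12*2))) - 187 = (-243 + 1/(-12 + (15 + 3*4 + 24))) - 187 = (-243 + 1/(-12 + (15 + 12 + 24))) - 187 = (-243 + 1/(-12 + 51)) - 187 = (-243 + 1/39) - 187 = -9476/39 - 187 = -16769/39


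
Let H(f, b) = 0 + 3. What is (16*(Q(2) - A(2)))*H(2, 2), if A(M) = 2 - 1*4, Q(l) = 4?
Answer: 288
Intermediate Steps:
A(M) = -2 (A(M) = 2 - 4 = -2)
H(f, b) = 3
(16*(Q(2) - A(2)))*H(2, 2) = (16*(4 - 1*(-2)))*3 = (16*(4 + 2))*3 = (16*6)*3 = 96*3 = 288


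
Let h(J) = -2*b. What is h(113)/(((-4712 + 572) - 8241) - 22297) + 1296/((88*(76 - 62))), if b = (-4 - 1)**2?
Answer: 200912/190729 ≈ 1.0534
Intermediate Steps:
b = 25 (b = (-5)**2 = 25)
h(J) = -50 (h(J) = -2*25 = -50)
h(113)/(((-4712 + 572) - 8241) - 22297) + 1296/((88*(76 - 62))) = -50/(((-4712 + 572) - 8241) - 22297) + 1296/((88*(76 - 62))) = -50/((-4140 - 8241) - 22297) + 1296/((88*14)) = -50/(-12381 - 22297) + 1296/1232 = -50/(-34678) + 1296*(1/1232) = -50*(-1/34678) + 81/77 = 25/17339 + 81/77 = 200912/190729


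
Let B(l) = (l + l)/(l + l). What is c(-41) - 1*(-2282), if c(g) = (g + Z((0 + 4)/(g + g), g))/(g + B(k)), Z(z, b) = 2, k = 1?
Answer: 91319/40 ≈ 2283.0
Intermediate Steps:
B(l) = 1 (B(l) = (2*l)/((2*l)) = (2*l)*(1/(2*l)) = 1)
c(g) = (2 + g)/(1 + g) (c(g) = (g + 2)/(g + 1) = (2 + g)/(1 + g))
c(-41) - 1*(-2282) = (2 - 41)/(1 - 41) - 1*(-2282) = -39/(-40) + 2282 = -1/40*(-39) + 2282 = 39/40 + 2282 = 91319/40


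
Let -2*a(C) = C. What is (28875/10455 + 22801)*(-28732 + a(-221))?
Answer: -454916474973/697 ≈ -6.5268e+8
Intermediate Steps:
a(C) = -C/2
(28875/10455 + 22801)*(-28732 + a(-221)) = (28875/10455 + 22801)*(-28732 - ½*(-221)) = (28875*(1/10455) + 22801)*(-28732 + 221/2) = (1925/697 + 22801)*(-57243/2) = (15894222/697)*(-57243/2) = -454916474973/697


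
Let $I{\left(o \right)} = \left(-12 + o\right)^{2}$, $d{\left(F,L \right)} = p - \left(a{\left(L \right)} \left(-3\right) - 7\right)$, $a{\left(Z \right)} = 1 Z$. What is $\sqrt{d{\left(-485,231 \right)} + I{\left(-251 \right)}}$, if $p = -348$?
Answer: $\sqrt{69521} \approx 263.67$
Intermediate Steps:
$a{\left(Z \right)} = Z$
$d{\left(F,L \right)} = -341 + 3 L$ ($d{\left(F,L \right)} = -348 - \left(L \left(-3\right) - 7\right) = -348 - \left(- 3 L - 7\right) = -348 - \left(-7 - 3 L\right) = -348 + \left(7 + 3 L\right) = -341 + 3 L$)
$\sqrt{d{\left(-485,231 \right)} + I{\left(-251 \right)}} = \sqrt{\left(-341 + 3 \cdot 231\right) + \left(-12 - 251\right)^{2}} = \sqrt{\left(-341 + 693\right) + \left(-263\right)^{2}} = \sqrt{352 + 69169} = \sqrt{69521}$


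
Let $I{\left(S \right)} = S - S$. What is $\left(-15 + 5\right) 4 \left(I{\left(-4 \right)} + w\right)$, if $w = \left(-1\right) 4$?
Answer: $160$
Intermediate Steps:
$w = -4$
$I{\left(S \right)} = 0$
$\left(-15 + 5\right) 4 \left(I{\left(-4 \right)} + w\right) = \left(-15 + 5\right) 4 \left(0 - 4\right) = - 10 \cdot 4 \left(-4\right) = \left(-10\right) \left(-16\right) = 160$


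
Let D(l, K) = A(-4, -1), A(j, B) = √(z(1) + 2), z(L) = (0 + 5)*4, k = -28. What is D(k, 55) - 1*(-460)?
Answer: 460 + √22 ≈ 464.69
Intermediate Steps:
z(L) = 20 (z(L) = 5*4 = 20)
A(j, B) = √22 (A(j, B) = √(20 + 2) = √22)
D(l, K) = √22
D(k, 55) - 1*(-460) = √22 - 1*(-460) = √22 + 460 = 460 + √22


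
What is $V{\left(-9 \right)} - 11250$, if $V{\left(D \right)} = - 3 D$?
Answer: $-11223$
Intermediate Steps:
$V{\left(-9 \right)} - 11250 = \left(-3\right) \left(-9\right) - 11250 = 27 - 11250 = -11223$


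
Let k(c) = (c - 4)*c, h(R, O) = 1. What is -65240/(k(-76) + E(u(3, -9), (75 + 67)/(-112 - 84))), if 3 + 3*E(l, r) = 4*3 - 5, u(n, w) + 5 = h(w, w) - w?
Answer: -48930/4561 ≈ -10.728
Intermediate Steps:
k(c) = c*(-4 + c) (k(c) = (-4 + c)*c = c*(-4 + c))
u(n, w) = -4 - w (u(n, w) = -5 + (1 - w) = -4 - w)
E(l, r) = 4/3 (E(l, r) = -1 + (4*3 - 5)/3 = -1 + (12 - 5)/3 = -1 + (⅓)*7 = -1 + 7/3 = 4/3)
-65240/(k(-76) + E(u(3, -9), (75 + 67)/(-112 - 84))) = -65240/(-76*(-4 - 76) + 4/3) = -65240/(-76*(-80) + 4/3) = -65240/(6080 + 4/3) = -65240/18244/3 = -65240*3/18244 = -48930/4561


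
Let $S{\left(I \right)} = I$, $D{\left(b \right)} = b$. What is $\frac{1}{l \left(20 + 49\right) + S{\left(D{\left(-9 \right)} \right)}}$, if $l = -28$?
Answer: $- \frac{1}{1941} \approx -0.0005152$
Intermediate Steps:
$\frac{1}{l \left(20 + 49\right) + S{\left(D{\left(-9 \right)} \right)}} = \frac{1}{- 28 \left(20 + 49\right) - 9} = \frac{1}{\left(-28\right) 69 - 9} = \frac{1}{-1932 - 9} = \frac{1}{-1941} = - \frac{1}{1941}$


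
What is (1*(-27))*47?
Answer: -1269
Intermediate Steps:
(1*(-27))*47 = -27*47 = -1269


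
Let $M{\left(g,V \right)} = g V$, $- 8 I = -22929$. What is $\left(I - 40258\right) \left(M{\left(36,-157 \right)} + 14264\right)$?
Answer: $- \frac{644037655}{2} \approx -3.2202 \cdot 10^{8}$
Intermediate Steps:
$I = \frac{22929}{8}$ ($I = \left(- \frac{1}{8}\right) \left(-22929\right) = \frac{22929}{8} \approx 2866.1$)
$M{\left(g,V \right)} = V g$
$\left(I - 40258\right) \left(M{\left(36,-157 \right)} + 14264\right) = \left(\frac{22929}{8} - 40258\right) \left(\left(-157\right) 36 + 14264\right) = - \frac{299135 \left(-5652 + 14264\right)}{8} = \left(- \frac{299135}{8}\right) 8612 = - \frac{644037655}{2}$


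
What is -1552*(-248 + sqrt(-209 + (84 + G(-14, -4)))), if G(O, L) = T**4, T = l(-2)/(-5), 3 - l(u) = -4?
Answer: 384896 - 3104*I*sqrt(18931)/25 ≈ 3.849e+5 - 17083.0*I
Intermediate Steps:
l(u) = 7 (l(u) = 3 - 1*(-4) = 3 + 4 = 7)
T = -7/5 (T = 7/(-5) = 7*(-1/5) = -7/5 ≈ -1.4000)
G(O, L) = 2401/625 (G(O, L) = (-7/5)**4 = 2401/625)
-1552*(-248 + sqrt(-209 + (84 + G(-14, -4)))) = -1552*(-248 + sqrt(-209 + (84 + 2401/625))) = -1552*(-248 + sqrt(-209 + 54901/625)) = -1552*(-248 + sqrt(-75724/625)) = -1552*(-248 + 2*I*sqrt(18931)/25) = 384896 - 3104*I*sqrt(18931)/25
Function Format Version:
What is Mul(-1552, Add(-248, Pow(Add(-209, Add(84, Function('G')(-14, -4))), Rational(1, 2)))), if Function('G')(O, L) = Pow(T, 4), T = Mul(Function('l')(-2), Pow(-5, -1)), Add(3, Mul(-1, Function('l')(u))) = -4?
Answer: Add(384896, Mul(Rational(-3104, 25), I, Pow(18931, Rational(1, 2)))) ≈ Add(3.8490e+5, Mul(-17083., I))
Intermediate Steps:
Function('l')(u) = 7 (Function('l')(u) = Add(3, Mul(-1, -4)) = Add(3, 4) = 7)
T = Rational(-7, 5) (T = Mul(7, Pow(-5, -1)) = Mul(7, Rational(-1, 5)) = Rational(-7, 5) ≈ -1.4000)
Function('G')(O, L) = Rational(2401, 625) (Function('G')(O, L) = Pow(Rational(-7, 5), 4) = Rational(2401, 625))
Mul(-1552, Add(-248, Pow(Add(-209, Add(84, Function('G')(-14, -4))), Rational(1, 2)))) = Mul(-1552, Add(-248, Pow(Add(-209, Add(84, Rational(2401, 625))), Rational(1, 2)))) = Mul(-1552, Add(-248, Pow(Add(-209, Rational(54901, 625)), Rational(1, 2)))) = Mul(-1552, Add(-248, Pow(Rational(-75724, 625), Rational(1, 2)))) = Mul(-1552, Add(-248, Mul(Rational(2, 25), I, Pow(18931, Rational(1, 2))))) = Add(384896, Mul(Rational(-3104, 25), I, Pow(18931, Rational(1, 2))))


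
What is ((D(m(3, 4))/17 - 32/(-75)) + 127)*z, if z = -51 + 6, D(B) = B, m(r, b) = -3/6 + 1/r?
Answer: -974739/170 ≈ -5733.8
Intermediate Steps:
m(r, b) = -½ + 1/r (m(r, b) = -3*⅙ + 1/r = -½ + 1/r)
z = -45
((D(m(3, 4))/17 - 32/(-75)) + 127)*z = ((((½)*(2 - 1*3)/3)/17 - 32/(-75)) + 127)*(-45) = ((((½)*(⅓)*(2 - 3))*(1/17) - 32*(-1/75)) + 127)*(-45) = ((((½)*(⅓)*(-1))*(1/17) + 32/75) + 127)*(-45) = ((-⅙*1/17 + 32/75) + 127)*(-45) = ((-1/102 + 32/75) + 127)*(-45) = (1063/2550 + 127)*(-45) = (324913/2550)*(-45) = -974739/170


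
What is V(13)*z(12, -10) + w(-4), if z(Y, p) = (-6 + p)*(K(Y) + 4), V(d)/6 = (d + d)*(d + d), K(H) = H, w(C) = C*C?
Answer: -1038320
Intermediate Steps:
w(C) = C²
V(d) = 24*d² (V(d) = 6*((d + d)*(d + d)) = 6*((2*d)*(2*d)) = 6*(4*d²) = 24*d²)
z(Y, p) = (-6 + p)*(4 + Y) (z(Y, p) = (-6 + p)*(Y + 4) = (-6 + p)*(4 + Y))
V(13)*z(12, -10) + w(-4) = (24*13²)*(-24 - 6*12 + 4*(-10) + 12*(-10)) + (-4)² = (24*169)*(-24 - 72 - 40 - 120) + 16 = 4056*(-256) + 16 = -1038336 + 16 = -1038320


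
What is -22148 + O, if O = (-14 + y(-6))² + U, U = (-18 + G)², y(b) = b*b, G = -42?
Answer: -18064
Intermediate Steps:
y(b) = b²
U = 3600 (U = (-18 - 42)² = (-60)² = 3600)
O = 4084 (O = (-14 + (-6)²)² + 3600 = (-14 + 36)² + 3600 = 22² + 3600 = 484 + 3600 = 4084)
-22148 + O = -22148 + 4084 = -18064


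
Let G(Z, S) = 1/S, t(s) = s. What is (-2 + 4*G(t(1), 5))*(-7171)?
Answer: 43026/5 ≈ 8605.2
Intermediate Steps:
(-2 + 4*G(t(1), 5))*(-7171) = (-2 + 4/5)*(-7171) = (-2 + 4*(⅕))*(-7171) = (-2 + ⅘)*(-7171) = -6/5*(-7171) = 43026/5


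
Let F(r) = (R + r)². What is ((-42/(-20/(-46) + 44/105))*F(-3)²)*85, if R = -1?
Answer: -1103558400/1031 ≈ -1.0704e+6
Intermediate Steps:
F(r) = (-1 + r)²
((-42/(-20/(-46) + 44/105))*F(-3)²)*85 = ((-42/(-20/(-46) + 44/105))*((-1 - 3)²)²)*85 = ((-42/(-20*(-1/46) + 44*(1/105)))*((-4)²)²)*85 = (-42/(10/23 + 44/105)*16²)*85 = (-42/2062/2415*256)*85 = (-42*2415/2062*256)*85 = -50715/1031*256*85 = -12983040/1031*85 = -1103558400/1031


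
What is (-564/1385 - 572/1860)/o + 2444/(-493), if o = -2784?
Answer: -30219179249/6096083040 ≈ -4.9571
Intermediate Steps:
(-564/1385 - 572/1860)/o + 2444/(-493) = (-564/1385 - 572/1860)/(-2784) + 2444/(-493) = (-564*1/1385 - 572*1/1860)*(-1/2784) + 2444*(-1/493) = (-564/1385 - 143/465)*(-1/2784) - 2444/493 = -92063/128805*(-1/2784) - 2444/493 = 92063/358593120 - 2444/493 = -30219179249/6096083040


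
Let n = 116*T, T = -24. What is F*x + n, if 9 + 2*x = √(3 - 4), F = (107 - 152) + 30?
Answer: -5433/2 - 15*I/2 ≈ -2716.5 - 7.5*I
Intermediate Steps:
F = -15 (F = -45 + 30 = -15)
x = -9/2 + I/2 (x = -9/2 + √(3 - 4)/2 = -9/2 + √(-1)/2 = -9/2 + I/2 ≈ -4.5 + 0.5*I)
n = -2784 (n = 116*(-24) = -2784)
F*x + n = -15*(-9/2 + I/2) - 2784 = (135/2 - 15*I/2) - 2784 = -5433/2 - 15*I/2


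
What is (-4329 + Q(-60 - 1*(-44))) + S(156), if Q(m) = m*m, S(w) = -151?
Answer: -4224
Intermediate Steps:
Q(m) = m²
(-4329 + Q(-60 - 1*(-44))) + S(156) = (-4329 + (-60 - 1*(-44))²) - 151 = (-4329 + (-60 + 44)²) - 151 = (-4329 + (-16)²) - 151 = (-4329 + 256) - 151 = -4073 - 151 = -4224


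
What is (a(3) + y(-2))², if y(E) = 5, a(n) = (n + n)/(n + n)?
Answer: 36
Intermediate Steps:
a(n) = 1 (a(n) = (2*n)/((2*n)) = (2*n)*(1/(2*n)) = 1)
(a(3) + y(-2))² = (1 + 5)² = 6² = 36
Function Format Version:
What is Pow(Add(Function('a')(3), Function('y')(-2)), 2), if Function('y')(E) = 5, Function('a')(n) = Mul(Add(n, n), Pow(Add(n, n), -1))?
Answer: 36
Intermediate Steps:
Function('a')(n) = 1 (Function('a')(n) = Mul(Mul(2, n), Pow(Mul(2, n), -1)) = Mul(Mul(2, n), Mul(Rational(1, 2), Pow(n, -1))) = 1)
Pow(Add(Function('a')(3), Function('y')(-2)), 2) = Pow(Add(1, 5), 2) = Pow(6, 2) = 36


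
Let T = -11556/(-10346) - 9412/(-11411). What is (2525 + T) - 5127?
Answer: -153479104972/59029103 ≈ -2600.1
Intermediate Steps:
T = 114621034/59029103 (T = -11556*(-1/10346) - 9412*(-1/11411) = 5778/5173 + 9412/11411 = 114621034/59029103 ≈ 1.9418)
(2525 + T) - 5127 = (2525 + 114621034/59029103) - 5127 = 149163106109/59029103 - 5127 = -153479104972/59029103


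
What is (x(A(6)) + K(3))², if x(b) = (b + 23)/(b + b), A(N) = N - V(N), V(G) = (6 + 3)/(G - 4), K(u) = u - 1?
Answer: 3721/36 ≈ 103.36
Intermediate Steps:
K(u) = -1 + u
V(G) = 9/(-4 + G)
A(N) = N - 9/(-4 + N)
x(b) = (23 + b)/(2*b) (x(b) = (23 + b)/((2*b)) = (23 + b)*(1/(2*b)) = (23 + b)/(2*b))
(x(A(6)) + K(3))² = ((23 + (-9 + 6*(-4 + 6))/(-4 + 6))/(2*(((-9 + 6*(-4 + 6))/(-4 + 6)))) + (-1 + 3))² = ((23 + (-9 + 6*2)/2)/(2*(((-9 + 6*2)/2))) + 2)² = ((23 + (-9 + 12)/2)/(2*(((-9 + 12)/2))) + 2)² = ((23 + (½)*3)/(2*(((½)*3))) + 2)² = ((23 + 3/2)/(2*(3/2)) + 2)² = ((½)*(⅔)*(49/2) + 2)² = (49/6 + 2)² = (61/6)² = 3721/36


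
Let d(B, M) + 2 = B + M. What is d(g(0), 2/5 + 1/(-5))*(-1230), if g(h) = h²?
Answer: 2214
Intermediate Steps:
d(B, M) = -2 + B + M (d(B, M) = -2 + (B + M) = -2 + B + M)
d(g(0), 2/5 + 1/(-5))*(-1230) = (-2 + 0² + (2/5 + 1/(-5)))*(-1230) = (-2 + 0 + (2*(⅕) + 1*(-⅕)))*(-1230) = (-2 + 0 + (⅖ - ⅕))*(-1230) = (-2 + 0 + ⅕)*(-1230) = -9/5*(-1230) = 2214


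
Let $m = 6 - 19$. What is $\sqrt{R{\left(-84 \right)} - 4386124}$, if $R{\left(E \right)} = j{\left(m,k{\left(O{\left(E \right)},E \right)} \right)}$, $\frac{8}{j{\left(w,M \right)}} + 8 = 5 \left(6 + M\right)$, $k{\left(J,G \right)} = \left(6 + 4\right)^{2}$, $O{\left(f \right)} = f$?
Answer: $\frac{3226 i \sqrt{3190}}{87} \approx 2094.3 i$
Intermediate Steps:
$k{\left(J,G \right)} = 100$ ($k{\left(J,G \right)} = 10^{2} = 100$)
$m = -13$
$j{\left(w,M \right)} = \frac{8}{22 + 5 M}$ ($j{\left(w,M \right)} = \frac{8}{-8 + 5 \left(6 + M\right)} = \frac{8}{-8 + \left(30 + 5 M\right)} = \frac{8}{22 + 5 M}$)
$R{\left(E \right)} = \frac{4}{261}$ ($R{\left(E \right)} = \frac{8}{22 + 5 \cdot 100} = \frac{8}{22 + 500} = \frac{8}{522} = 8 \cdot \frac{1}{522} = \frac{4}{261}$)
$\sqrt{R{\left(-84 \right)} - 4386124} = \sqrt{\frac{4}{261} - 4386124} = \sqrt{- \frac{1144778360}{261}} = \frac{3226 i \sqrt{3190}}{87}$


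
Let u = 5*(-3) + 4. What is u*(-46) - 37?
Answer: 469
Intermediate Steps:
u = -11 (u = -15 + 4 = -11)
u*(-46) - 37 = -11*(-46) - 37 = 506 - 37 = 469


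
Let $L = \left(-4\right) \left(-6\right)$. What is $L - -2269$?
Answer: $2293$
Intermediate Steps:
$L = 24$
$L - -2269 = 24 - -2269 = 24 + 2269 = 2293$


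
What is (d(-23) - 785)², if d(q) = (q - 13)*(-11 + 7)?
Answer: 410881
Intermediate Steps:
d(q) = 52 - 4*q (d(q) = (-13 + q)*(-4) = 52 - 4*q)
(d(-23) - 785)² = ((52 - 4*(-23)) - 785)² = ((52 + 92) - 785)² = (144 - 785)² = (-641)² = 410881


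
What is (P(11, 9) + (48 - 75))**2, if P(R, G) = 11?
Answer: 256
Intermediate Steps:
(P(11, 9) + (48 - 75))**2 = (11 + (48 - 75))**2 = (11 - 27)**2 = (-16)**2 = 256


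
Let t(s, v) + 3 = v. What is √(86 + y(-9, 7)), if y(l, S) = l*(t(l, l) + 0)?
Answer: √194 ≈ 13.928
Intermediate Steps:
t(s, v) = -3 + v
y(l, S) = l*(-3 + l) (y(l, S) = l*((-3 + l) + 0) = l*(-3 + l))
√(86 + y(-9, 7)) = √(86 - 9*(-3 - 9)) = √(86 - 9*(-12)) = √(86 + 108) = √194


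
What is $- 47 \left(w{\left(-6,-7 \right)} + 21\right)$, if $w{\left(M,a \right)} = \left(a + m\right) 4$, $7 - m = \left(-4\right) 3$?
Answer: $-3243$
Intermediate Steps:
$m = 19$ ($m = 7 - \left(-4\right) 3 = 7 - -12 = 7 + 12 = 19$)
$w{\left(M,a \right)} = 76 + 4 a$ ($w{\left(M,a \right)} = \left(a + 19\right) 4 = \left(19 + a\right) 4 = 76 + 4 a$)
$- 47 \left(w{\left(-6,-7 \right)} + 21\right) = - 47 \left(\left(76 + 4 \left(-7\right)\right) + 21\right) = - 47 \left(\left(76 - 28\right) + 21\right) = - 47 \left(48 + 21\right) = \left(-47\right) 69 = -3243$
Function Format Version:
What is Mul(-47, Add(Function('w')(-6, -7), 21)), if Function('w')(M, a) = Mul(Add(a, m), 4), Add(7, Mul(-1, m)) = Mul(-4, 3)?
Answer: -3243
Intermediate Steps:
m = 19 (m = Add(7, Mul(-1, Mul(-4, 3))) = Add(7, Mul(-1, -12)) = Add(7, 12) = 19)
Function('w')(M, a) = Add(76, Mul(4, a)) (Function('w')(M, a) = Mul(Add(a, 19), 4) = Mul(Add(19, a), 4) = Add(76, Mul(4, a)))
Mul(-47, Add(Function('w')(-6, -7), 21)) = Mul(-47, Add(Add(76, Mul(4, -7)), 21)) = Mul(-47, Add(Add(76, -28), 21)) = Mul(-47, Add(48, 21)) = Mul(-47, 69) = -3243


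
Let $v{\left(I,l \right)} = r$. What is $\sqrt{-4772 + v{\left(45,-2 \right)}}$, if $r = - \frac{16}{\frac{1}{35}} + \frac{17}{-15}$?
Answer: $\frac{i \sqrt{1199955}}{15} \approx 73.028 i$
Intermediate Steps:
$r = - \frac{8417}{15}$ ($r = - 16 \frac{1}{\frac{1}{35}} + 17 \left(- \frac{1}{15}\right) = \left(-16\right) 35 - \frac{17}{15} = -560 - \frac{17}{15} = - \frac{8417}{15} \approx -561.13$)
$v{\left(I,l \right)} = - \frac{8417}{15}$
$\sqrt{-4772 + v{\left(45,-2 \right)}} = \sqrt{-4772 - \frac{8417}{15}} = \sqrt{- \frac{79997}{15}} = \frac{i \sqrt{1199955}}{15}$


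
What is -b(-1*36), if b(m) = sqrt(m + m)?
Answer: -6*I*sqrt(2) ≈ -8.4853*I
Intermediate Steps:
b(m) = sqrt(2)*sqrt(m) (b(m) = sqrt(2*m) = sqrt(2)*sqrt(m))
-b(-1*36) = -sqrt(2)*sqrt(-1*36) = -sqrt(2)*sqrt(-36) = -sqrt(2)*6*I = -6*I*sqrt(2)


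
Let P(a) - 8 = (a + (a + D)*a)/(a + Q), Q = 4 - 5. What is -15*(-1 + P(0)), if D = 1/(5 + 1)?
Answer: -105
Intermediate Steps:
D = ⅙ (D = 1/6 = ⅙ ≈ 0.16667)
Q = -1
P(a) = 8 + (a + a*(⅙ + a))/(-1 + a) (P(a) = 8 + (a + (a + ⅙)*a)/(a - 1) = 8 + (a + (⅙ + a)*a)/(-1 + a) = 8 + (a + a*(⅙ + a))/(-1 + a))
-15*(-1 + P(0)) = -15*(-1 + (-8 + 0² + (55/6)*0)/(-1 + 0)) = -15*(-1 + (-8 + 0 + 0)/(-1)) = -15*(-1 - 1*(-8)) = -15*(-1 + 8) = -15*7 = -105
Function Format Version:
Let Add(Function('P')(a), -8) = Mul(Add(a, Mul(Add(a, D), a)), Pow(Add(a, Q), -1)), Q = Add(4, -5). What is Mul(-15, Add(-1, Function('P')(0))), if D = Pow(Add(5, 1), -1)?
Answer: -105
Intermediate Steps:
D = Rational(1, 6) (D = Pow(6, -1) = Rational(1, 6) ≈ 0.16667)
Q = -1
Function('P')(a) = Add(8, Mul(Pow(Add(-1, a), -1), Add(a, Mul(a, Add(Rational(1, 6), a))))) (Function('P')(a) = Add(8, Mul(Add(a, Mul(Add(a, Rational(1, 6)), a)), Pow(Add(a, -1), -1))) = Add(8, Mul(Add(a, Mul(Add(Rational(1, 6), a), a)), Pow(Add(-1, a), -1))) = Add(8, Mul(Add(a, Mul(a, Add(Rational(1, 6), a))), Pow(Add(-1, a), -1))) = Add(8, Mul(Pow(Add(-1, a), -1), Add(a, Mul(a, Add(Rational(1, 6), a))))))
Mul(-15, Add(-1, Function('P')(0))) = Mul(-15, Add(-1, Mul(Pow(Add(-1, 0), -1), Add(-8, Pow(0, 2), Mul(Rational(55, 6), 0))))) = Mul(-15, Add(-1, Mul(Pow(-1, -1), Add(-8, 0, 0)))) = Mul(-15, Add(-1, Mul(-1, -8))) = Mul(-15, Add(-1, 8)) = Mul(-15, 7) = -105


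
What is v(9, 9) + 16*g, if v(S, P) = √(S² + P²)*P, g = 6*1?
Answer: 96 + 81*√2 ≈ 210.55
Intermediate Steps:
g = 6
v(S, P) = P*√(P² + S²) (v(S, P) = √(P² + S²)*P = P*√(P² + S²))
v(9, 9) + 16*g = 9*√(9² + 9²) + 16*6 = 9*√(81 + 81) + 96 = 9*√162 + 96 = 9*(9*√2) + 96 = 81*√2 + 96 = 96 + 81*√2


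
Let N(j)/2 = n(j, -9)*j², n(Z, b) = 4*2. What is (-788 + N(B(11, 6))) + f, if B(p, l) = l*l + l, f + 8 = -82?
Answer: 27346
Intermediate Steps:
f = -90 (f = -8 - 82 = -90)
B(p, l) = l + l² (B(p, l) = l² + l = l + l²)
n(Z, b) = 8
N(j) = 16*j² (N(j) = 2*(8*j²) = 16*j²)
(-788 + N(B(11, 6))) + f = (-788 + 16*(6*(1 + 6))²) - 90 = (-788 + 16*(6*7)²) - 90 = (-788 + 16*42²) - 90 = (-788 + 16*1764) - 90 = (-788 + 28224) - 90 = 27436 - 90 = 27346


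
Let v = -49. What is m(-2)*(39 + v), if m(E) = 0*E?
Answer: 0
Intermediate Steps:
m(E) = 0
m(-2)*(39 + v) = 0*(39 - 49) = 0*(-10) = 0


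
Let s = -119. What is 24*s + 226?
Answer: -2630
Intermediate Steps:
24*s + 226 = 24*(-119) + 226 = -2856 + 226 = -2630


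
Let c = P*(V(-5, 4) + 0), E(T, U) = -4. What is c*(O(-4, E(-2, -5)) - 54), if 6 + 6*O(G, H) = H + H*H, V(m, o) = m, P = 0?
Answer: 0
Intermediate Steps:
O(G, H) = -1 + H/6 + H**2/6 (O(G, H) = -1 + (H + H*H)/6 = -1 + (H + H**2)/6 = -1 + (H/6 + H**2/6) = -1 + H/6 + H**2/6)
c = 0 (c = 0*(-5 + 0) = 0*(-5) = 0)
c*(O(-4, E(-2, -5)) - 54) = 0*((-1 + (1/6)*(-4) + (1/6)*(-4)**2) - 54) = 0*((-1 - 2/3 + (1/6)*16) - 54) = 0*((-1 - 2/3 + 8/3) - 54) = 0*(1 - 54) = 0*(-53) = 0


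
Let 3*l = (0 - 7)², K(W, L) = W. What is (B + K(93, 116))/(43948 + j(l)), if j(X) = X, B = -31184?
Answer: -93273/131893 ≈ -0.70719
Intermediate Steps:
l = 49/3 (l = (0 - 7)²/3 = (⅓)*(-7)² = (⅓)*49 = 49/3 ≈ 16.333)
(B + K(93, 116))/(43948 + j(l)) = (-31184 + 93)/(43948 + 49/3) = -31091/131893/3 = -31091*3/131893 = -93273/131893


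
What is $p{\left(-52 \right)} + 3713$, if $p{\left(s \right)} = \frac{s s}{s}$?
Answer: $3661$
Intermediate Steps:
$p{\left(s \right)} = s$ ($p{\left(s \right)} = \frac{s^{2}}{s} = s$)
$p{\left(-52 \right)} + 3713 = -52 + 3713 = 3661$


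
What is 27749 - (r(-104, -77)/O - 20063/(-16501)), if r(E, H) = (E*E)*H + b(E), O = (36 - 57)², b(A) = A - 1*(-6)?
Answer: 30809023708/1039563 ≈ 29637.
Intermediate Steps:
b(A) = 6 + A (b(A) = A + 6 = 6 + A)
O = 441 (O = (-21)² = 441)
r(E, H) = 6 + E + H*E² (r(E, H) = (E*E)*H + (6 + E) = E²*H + (6 + E) = H*E² + (6 + E) = 6 + E + H*E²)
27749 - (r(-104, -77)/O - 20063/(-16501)) = 27749 - ((6 - 104 - 77*(-104)²)/441 - 20063/(-16501)) = 27749 - ((6 - 104 - 77*10816)*(1/441) - 20063*(-1/16501)) = 27749 - ((6 - 104 - 832832)*(1/441) + 20063/16501) = 27749 - (-832930*1/441 + 20063/16501) = 27749 - (-118990/63 + 20063/16501) = 27749 - 1*(-1962190021/1039563) = 27749 + 1962190021/1039563 = 30809023708/1039563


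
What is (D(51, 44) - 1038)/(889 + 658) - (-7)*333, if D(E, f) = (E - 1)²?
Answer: 212207/91 ≈ 2331.9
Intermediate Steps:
D(E, f) = (-1 + E)²
(D(51, 44) - 1038)/(889 + 658) - (-7)*333 = ((-1 + 51)² - 1038)/(889 + 658) - (-7)*333 = (50² - 1038)/1547 - 1*(-2331) = (2500 - 1038)*(1/1547) + 2331 = 1462*(1/1547) + 2331 = 86/91 + 2331 = 212207/91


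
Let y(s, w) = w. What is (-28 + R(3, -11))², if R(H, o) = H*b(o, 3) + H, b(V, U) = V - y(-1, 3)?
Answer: 4489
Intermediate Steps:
b(V, U) = -3 + V (b(V, U) = V - 1*3 = V - 3 = -3 + V)
R(H, o) = H + H*(-3 + o) (R(H, o) = H*(-3 + o) + H = H + H*(-3 + o))
(-28 + R(3, -11))² = (-28 + 3*(-2 - 11))² = (-28 + 3*(-13))² = (-28 - 39)² = (-67)² = 4489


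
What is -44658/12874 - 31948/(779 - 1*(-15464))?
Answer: -568339223/104556191 ≈ -5.4357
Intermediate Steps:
-44658/12874 - 31948/(779 - 1*(-15464)) = -44658*1/12874 - 31948/(779 + 15464) = -22329/6437 - 31948/16243 = -568339223/104556191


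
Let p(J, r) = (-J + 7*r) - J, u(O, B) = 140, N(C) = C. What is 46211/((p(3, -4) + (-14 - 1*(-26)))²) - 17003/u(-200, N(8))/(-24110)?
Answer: 506457269/5304200 ≈ 95.482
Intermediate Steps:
p(J, r) = -2*J + 7*r
46211/((p(3, -4) + (-14 - 1*(-26)))²) - 17003/u(-200, N(8))/(-24110) = 46211/(((-2*3 + 7*(-4)) + (-14 - 1*(-26)))²) - 17003/140/(-24110) = 46211/(((-6 - 28) + (-14 + 26))²) - 17003*1/140*(-1/24110) = 46211/((-34 + 12)²) - 2429/20*(-1/24110) = 46211/((-22)²) + 2429/482200 = 46211/484 + 2429/482200 = 46211*(1/484) + 2429/482200 = 4201/44 + 2429/482200 = 506457269/5304200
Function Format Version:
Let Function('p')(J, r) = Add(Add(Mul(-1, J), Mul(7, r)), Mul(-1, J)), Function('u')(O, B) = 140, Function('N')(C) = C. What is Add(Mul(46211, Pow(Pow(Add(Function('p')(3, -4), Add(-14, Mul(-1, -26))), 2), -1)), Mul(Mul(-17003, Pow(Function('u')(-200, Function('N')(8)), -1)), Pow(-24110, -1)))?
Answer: Rational(506457269, 5304200) ≈ 95.482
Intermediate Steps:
Function('p')(J, r) = Add(Mul(-2, J), Mul(7, r))
Add(Mul(46211, Pow(Pow(Add(Function('p')(3, -4), Add(-14, Mul(-1, -26))), 2), -1)), Mul(Mul(-17003, Pow(Function('u')(-200, Function('N')(8)), -1)), Pow(-24110, -1))) = Add(Mul(46211, Pow(Pow(Add(Add(Mul(-2, 3), Mul(7, -4)), Add(-14, Mul(-1, -26))), 2), -1)), Mul(Mul(-17003, Pow(140, -1)), Pow(-24110, -1))) = Add(Mul(46211, Pow(Pow(Add(Add(-6, -28), Add(-14, 26)), 2), -1)), Mul(Mul(-17003, Rational(1, 140)), Rational(-1, 24110))) = Add(Mul(46211, Pow(Pow(Add(-34, 12), 2), -1)), Mul(Rational(-2429, 20), Rational(-1, 24110))) = Add(Mul(46211, Pow(Pow(-22, 2), -1)), Rational(2429, 482200)) = Add(Mul(46211, Pow(484, -1)), Rational(2429, 482200)) = Add(Mul(46211, Rational(1, 484)), Rational(2429, 482200)) = Add(Rational(4201, 44), Rational(2429, 482200)) = Rational(506457269, 5304200)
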